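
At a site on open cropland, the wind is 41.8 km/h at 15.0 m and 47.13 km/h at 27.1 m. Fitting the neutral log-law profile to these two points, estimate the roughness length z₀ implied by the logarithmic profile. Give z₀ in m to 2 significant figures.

Log law: V(z) ∝ ln(z/z₀). With r = V₁/V₂ = 41.8/47.13 = 0.88691,
r · ln(z₂/z₀) = ln(z₁/z₀) ⇒ ln z₀ = (ln z₁ − r·ln z₂)/(1 − r)
ln z₀ = (2.70805 − 0.88691×3.29953) / 0.11309 = -1.9306
z₀ = exp(-1.9306) = 0.1451 m

z₀ ≈ 0.15 m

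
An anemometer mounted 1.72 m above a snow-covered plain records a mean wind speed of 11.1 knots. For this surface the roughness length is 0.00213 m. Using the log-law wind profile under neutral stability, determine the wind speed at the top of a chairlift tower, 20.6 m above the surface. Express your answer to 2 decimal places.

Log law: V(z) ∝ ln(z/z₀), so V₂/V₁ = ln(z₂/z₀) / ln(z₁/z₀).
ln(20.6/0.00213) = 9.1769, ln(1.72/0.00213) = 6.6940
V₂ = 11.1 × 9.1769/6.6940 = 11.1 × 1.3709 = 15.2173 knots

15.22 knots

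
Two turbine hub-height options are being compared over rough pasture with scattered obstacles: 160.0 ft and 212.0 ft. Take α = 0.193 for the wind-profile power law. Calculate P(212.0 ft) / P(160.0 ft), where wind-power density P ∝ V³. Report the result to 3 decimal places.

1.177

Speed ratio: V_B/V_A = (z_B/z_A)^α = (212.0/160.0)^0.193 = (1.3250)^0.193 = 1.05581
Power-density ratio: P_B/P_A = (V_B/V_A)³ = (1.05581)³ = 1.17696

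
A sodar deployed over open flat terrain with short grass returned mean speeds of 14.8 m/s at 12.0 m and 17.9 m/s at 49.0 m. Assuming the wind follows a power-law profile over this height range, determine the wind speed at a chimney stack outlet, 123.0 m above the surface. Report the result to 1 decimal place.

First find α: α = ln(V₂/V₁)/ln(z₂/z₁) = ln(17.9/14.8)/ln(49.0/12.0) = 0.19017/1.40691 = 0.1352
Extrapolate from 49.0 m to 123.0 m: V₃ = 17.9 × (123.0/49.0)^0.1352 = 17.9 × 1.1325 = 20.2713 m/s

20.3 m/s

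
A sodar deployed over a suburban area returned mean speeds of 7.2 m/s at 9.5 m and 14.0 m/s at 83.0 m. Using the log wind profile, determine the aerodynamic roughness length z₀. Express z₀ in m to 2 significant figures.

z₀ ≈ 0.96 m

Log law: V(z) ∝ ln(z/z₀). With r = V₁/V₂ = 7.2/14.0 = 0.51429,
r · ln(z₂/z₀) = ln(z₁/z₀) ⇒ ln z₀ = (ln z₁ − r·ln z₂)/(1 − r)
ln z₀ = (2.25129 − 0.51429×4.41884) / 0.48571 = -0.0438
z₀ = exp(-0.0438) = 0.9572 m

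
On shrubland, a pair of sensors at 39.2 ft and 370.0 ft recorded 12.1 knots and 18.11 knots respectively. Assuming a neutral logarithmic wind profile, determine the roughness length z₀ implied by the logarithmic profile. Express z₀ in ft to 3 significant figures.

Log law: V(z) ∝ ln(z/z₀). With r = V₁/V₂ = 12.1/18.11 = 0.66814,
r · ln(z₂/z₀) = ln(z₁/z₀) ⇒ ln z₀ = (ln z₁ − r·ln z₂)/(1 − r)
ln z₀ = (3.66868 − 0.66814×5.91350) / 0.33186 = -0.8509
z₀ = exp(-0.8509) = 0.4270 ft

z₀ ≈ 0.427 ft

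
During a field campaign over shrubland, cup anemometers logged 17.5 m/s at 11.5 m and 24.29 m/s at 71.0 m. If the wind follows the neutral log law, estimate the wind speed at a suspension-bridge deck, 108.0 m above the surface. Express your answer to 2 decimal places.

25.85 m/s

Log law: V ∝ ln(z/z₀). From the pair, with r = V₁/V₂ = 0.72046,
ln z₀ = (ln z₁ − r·ln z₂)/(1 − r) = (2.4423 − 0.72046×4.2627)/0.27954 = -2.2492 → z₀ = 0.1055 m
V₃ = V₁ · ln(z₃/z₀)/ln(z₁/z₀) = 17.5 × 6.9314/4.6916 = 25.8546 m/s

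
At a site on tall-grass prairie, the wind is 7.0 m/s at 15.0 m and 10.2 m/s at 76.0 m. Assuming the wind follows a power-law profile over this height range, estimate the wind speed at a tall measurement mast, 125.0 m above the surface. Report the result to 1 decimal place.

First find α: α = ln(V₂/V₁)/ln(z₂/z₁) = ln(10.2/7.0)/ln(76.0/15.0) = 0.37648/1.62268 = 0.2320
Extrapolate from 76.0 m to 125.0 m: V₃ = 10.2 × (125.0/76.0)^0.2320 = 10.2 × 1.1224 = 11.4482 m/s

11.4 m/s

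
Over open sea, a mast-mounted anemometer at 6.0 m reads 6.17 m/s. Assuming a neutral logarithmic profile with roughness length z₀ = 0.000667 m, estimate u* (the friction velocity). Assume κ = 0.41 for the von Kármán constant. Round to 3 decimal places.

Log law: V(z) = (u*/κ) · ln(z/z₀) ⇒ u* = κ · V / ln(z/z₀)
u* = 0.41 × 6.17 / ln(6.0/0.000667) = 0.41 × 6.17 / 9.1045
   = 2.5297 / 9.1045 = 0.2779 m/s

u* ≈ 0.278 m/s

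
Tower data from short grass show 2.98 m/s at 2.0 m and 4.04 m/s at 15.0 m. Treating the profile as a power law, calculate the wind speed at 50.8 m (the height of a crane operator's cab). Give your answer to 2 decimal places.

First find α: α = ln(V₂/V₁)/ln(z₂/z₁) = ln(4.04/2.98)/ln(15.0/2.0) = 0.30432/2.01490 = 0.1510
Extrapolate from 15.0 m to 50.8 m: V₃ = 4.04 × (50.8/15.0)^0.1510 = 4.04 × 1.2023 = 4.8573 m/s

4.86 m/s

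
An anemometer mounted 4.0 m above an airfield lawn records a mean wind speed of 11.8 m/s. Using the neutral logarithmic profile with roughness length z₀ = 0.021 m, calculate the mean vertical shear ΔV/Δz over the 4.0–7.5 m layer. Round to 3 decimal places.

Log law: V₂ = V₁ · ln(z₂/z₀)/ln(z₁/z₀) = 11.8 × 5.8781/5.2495 = 13.2130 m/s
ΔV/Δz = (13.2130 − 11.8)/(7.5 − 4.0) = 1.4130/3.5000 = 0.40371 m/s/m

0.404 m/s/m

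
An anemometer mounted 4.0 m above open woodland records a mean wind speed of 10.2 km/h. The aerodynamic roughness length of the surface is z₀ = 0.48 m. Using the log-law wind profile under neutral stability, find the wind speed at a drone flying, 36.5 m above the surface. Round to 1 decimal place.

Log law: V(z) ∝ ln(z/z₀), so V₂/V₁ = ln(z₂/z₀) / ln(z₁/z₀).
ln(36.5/0.48) = 4.3313, ln(4.0/0.48) = 2.1203
V₂ = 10.2 × 4.3313/2.1203 = 10.2 × 2.0428 = 20.8366 km/h

20.8 km/h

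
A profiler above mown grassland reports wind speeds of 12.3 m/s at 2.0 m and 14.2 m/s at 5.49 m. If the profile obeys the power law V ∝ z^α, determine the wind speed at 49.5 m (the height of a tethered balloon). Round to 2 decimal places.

First find α: α = ln(V₂/V₁)/ln(z₂/z₁) = ln(14.2/12.3)/ln(5.49/2.0) = 0.14364/1.00978 = 0.1423
Extrapolate from 5.49 m to 49.5 m: V₃ = 14.2 × (49.5/5.49)^0.1423 = 14.2 × 1.3673 = 19.4153 m/s

19.42 m/s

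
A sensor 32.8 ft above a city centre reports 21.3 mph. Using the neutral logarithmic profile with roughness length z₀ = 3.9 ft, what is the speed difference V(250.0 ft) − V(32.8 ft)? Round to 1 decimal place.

Log law: V₂ = V₁ · ln(z₂/z₀)/ln(z₁/z₀) = 21.3 × 4.1605/2.1295 = 41.6156 mph
ΔV = 41.6156 − 21.3 = 20.3156 mph

20.3 mph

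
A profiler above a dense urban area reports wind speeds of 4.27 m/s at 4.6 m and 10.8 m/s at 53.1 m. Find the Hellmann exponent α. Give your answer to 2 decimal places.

Power law: V₂/V₁ = (z₂/z₁)^α ⇒ α = ln(V₂/V₁) / ln(z₂/z₁)
α = ln(10.8/4.27) / ln(53.1/4.6) = ln(2.5293) / ln(11.5435)
  = 0.92793 / 2.44612 = 0.37935

α ≈ 0.38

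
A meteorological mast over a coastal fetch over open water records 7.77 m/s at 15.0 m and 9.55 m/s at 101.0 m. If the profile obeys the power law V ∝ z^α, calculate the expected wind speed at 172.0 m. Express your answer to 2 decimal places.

10.12 m/s

First find α: α = ln(V₂/V₁)/ln(z₂/z₁) = ln(9.55/7.77)/ln(101.0/15.0) = 0.20627/1.90707 = 0.1082
Extrapolate from 101.0 m to 172.0 m: V₃ = 9.55 × (172.0/101.0)^0.1082 = 9.55 × 1.0593 = 10.1161 m/s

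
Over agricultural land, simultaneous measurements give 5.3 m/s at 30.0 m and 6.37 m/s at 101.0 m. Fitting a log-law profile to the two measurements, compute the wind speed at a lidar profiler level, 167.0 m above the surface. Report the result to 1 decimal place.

6.8 m/s

Log law: V ∝ ln(z/z₀). From the pair, with r = V₁/V₂ = 0.83203,
ln z₀ = (ln z₁ − r·ln z₂)/(1 − r) = (3.4012 − 0.83203×4.6151)/0.16797 = -2.6117 → z₀ = 0.07341 m
V₃ = V₁ · ln(z₃/z₀)/ln(z₁/z₀) = 5.3 × 7.7297/6.0129 = 6.8133 m/s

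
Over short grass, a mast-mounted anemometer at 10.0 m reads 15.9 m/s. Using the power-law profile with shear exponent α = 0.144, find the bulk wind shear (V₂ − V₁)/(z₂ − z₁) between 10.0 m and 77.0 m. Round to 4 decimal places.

Power law: V₂ = V₁ · (z₂/z₁)^α = 15.9 × (7.7000)^0.144 = 21.3330 m/s
ΔV/Δz = (21.3330 − 15.9)/(77.0 − 10.0) = 5.4330/67.0000 = 0.08109 m/s/m

0.0811 m/s/m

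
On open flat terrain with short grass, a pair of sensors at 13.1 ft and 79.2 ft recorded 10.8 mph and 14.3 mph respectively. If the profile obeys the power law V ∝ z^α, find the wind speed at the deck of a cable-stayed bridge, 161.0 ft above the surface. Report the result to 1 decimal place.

16.0 mph

First find α: α = ln(V₂/V₁)/ln(z₂/z₁) = ln(14.3/10.8)/ln(79.2/13.1) = 0.28071/1.79936 = 0.1560
Extrapolate from 79.2 ft to 161.0 ft: V₃ = 14.3 × (161.0/79.2)^0.1560 = 14.3 × 1.1170 = 15.9736 mph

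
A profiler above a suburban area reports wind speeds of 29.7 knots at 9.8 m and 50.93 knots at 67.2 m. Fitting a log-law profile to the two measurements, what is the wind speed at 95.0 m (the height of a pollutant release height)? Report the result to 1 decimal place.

54.7 knots

Log law: V ∝ ln(z/z₀). From the pair, with r = V₁/V₂ = 0.58315,
ln z₀ = (ln z₁ − r·ln z₂)/(1 − r) = (2.2824 − 0.58315×4.2077)/0.41685 = -0.4110 → z₀ = 0.6630 m
V₃ = V₁ · ln(z₃/z₀)/ln(z₁/z₀) = 29.7 × 4.9649/2.6934 = 54.7476 knots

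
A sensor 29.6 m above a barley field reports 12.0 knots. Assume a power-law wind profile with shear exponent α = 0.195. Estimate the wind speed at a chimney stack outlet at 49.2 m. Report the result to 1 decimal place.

13.2 knots

Power-law profile: V₂ = V₁ · (z₂/z₁)^α
V₂ = 12.0 × (49.2/29.6)^0.195 = 12.0 × (1.6622)^0.195
    = 12.0 × 1.1042 = 13.2499 knots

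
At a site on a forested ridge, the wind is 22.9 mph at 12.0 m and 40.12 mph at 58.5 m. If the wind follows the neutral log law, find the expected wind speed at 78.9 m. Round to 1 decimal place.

43.4 mph

Log law: V ∝ ln(z/z₀). From the pair, with r = V₁/V₂ = 0.57079,
ln z₀ = (ln z₁ − r·ln z₂)/(1 − r) = (2.4849 − 0.57079×4.0690)/0.42921 = 0.3783 → z₀ = 1.460 m
V₃ = V₁ · ln(z₃/z₀)/ln(z₁/z₀) = 22.9 × 3.9899/2.1066 = 43.3719 mph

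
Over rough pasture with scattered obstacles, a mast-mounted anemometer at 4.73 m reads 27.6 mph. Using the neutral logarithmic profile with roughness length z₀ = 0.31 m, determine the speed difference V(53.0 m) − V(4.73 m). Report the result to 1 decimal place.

Log law: V₂ = V₁ · ln(z₂/z₀)/ln(z₁/z₀) = 27.6 × 5.1415/2.7251 = 52.0731 mph
ΔV = 52.0731 − 27.6 = 24.4731 mph

24.5 mph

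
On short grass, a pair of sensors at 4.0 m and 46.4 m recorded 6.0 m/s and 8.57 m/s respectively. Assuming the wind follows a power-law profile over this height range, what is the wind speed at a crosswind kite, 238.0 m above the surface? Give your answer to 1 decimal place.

10.9 m/s

First find α: α = ln(V₂/V₁)/ln(z₂/z₁) = ln(8.57/6.0)/ln(46.4/4.0) = 0.35651/2.45101 = 0.1455
Extrapolate from 46.4 m to 238.0 m: V₃ = 8.57 × (238.0/46.4)^0.1455 = 8.57 × 1.2685 = 10.8708 m/s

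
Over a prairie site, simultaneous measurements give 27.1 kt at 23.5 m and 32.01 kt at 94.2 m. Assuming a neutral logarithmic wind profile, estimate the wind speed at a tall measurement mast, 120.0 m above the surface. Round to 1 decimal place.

Log law: V ∝ ln(z/z₀). From the pair, with r = V₁/V₂ = 0.84661,
ln z₀ = (ln z₁ − r·ln z₂)/(1 − r) = (3.1570 − 0.84661×4.5454)/0.15339 = -4.5062 → z₀ = 0.01104 m
V₃ = V₁ · ln(z₃/z₀)/ln(z₁/z₀) = 27.1 × 9.2937/7.6632 = 32.8661 kt

32.9 kt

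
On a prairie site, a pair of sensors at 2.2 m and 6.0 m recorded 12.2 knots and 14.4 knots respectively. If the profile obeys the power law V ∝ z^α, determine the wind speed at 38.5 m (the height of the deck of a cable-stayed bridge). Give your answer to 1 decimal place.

19.6 knots

First find α: α = ln(V₂/V₁)/ln(z₂/z₁) = ln(14.4/12.2)/ln(6.0/2.2) = 0.16579/1.00330 = 0.1652
Extrapolate from 6.0 m to 38.5 m: V₃ = 14.4 × (38.5/6.0)^0.1652 = 14.4 × 1.3596 = 19.5780 knots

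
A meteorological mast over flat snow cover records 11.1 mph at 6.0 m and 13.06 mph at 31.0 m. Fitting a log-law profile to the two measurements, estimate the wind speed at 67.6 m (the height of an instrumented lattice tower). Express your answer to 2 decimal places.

Log law: V ∝ ln(z/z₀). From the pair, with r = V₁/V₂ = 0.84992,
ln z₀ = (ln z₁ − r·ln z₂)/(1 − r) = (1.7918 − 0.84992×3.4340)/0.15008 = -7.5086 → z₀ = 0.0005483 m
V₃ = V₁ · ln(z₃/z₀)/ln(z₁/z₀) = 11.1 × 11.7222/9.3004 = 13.9905 mph

13.99 mph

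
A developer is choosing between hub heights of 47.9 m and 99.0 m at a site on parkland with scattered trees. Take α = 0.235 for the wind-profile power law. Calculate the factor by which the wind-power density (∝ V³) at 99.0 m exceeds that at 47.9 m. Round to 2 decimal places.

Speed ratio: V_B/V_A = (z_B/z_A)^α = (99.0/47.9)^0.235 = (2.0668)^0.235 = 1.18603
Power-density ratio: P_B/P_A = (V_B/V_A)³ = (1.18603)³ = 1.66835

1.67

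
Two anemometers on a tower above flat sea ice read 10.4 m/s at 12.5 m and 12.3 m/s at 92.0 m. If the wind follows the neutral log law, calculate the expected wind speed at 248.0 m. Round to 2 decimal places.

13.24 m/s

Log law: V ∝ ln(z/z₀). From the pair, with r = V₁/V₂ = 0.84553,
ln z₀ = (ln z₁ − r·ln z₂)/(1 − r) = (2.5257 − 0.84553×4.5218)/0.15447 = -8.4001 → z₀ = 0.0002249 m
V₃ = V₁ · ln(z₃/z₀)/ln(z₁/z₀) = 10.4 × 13.9135/10.9258 = 13.2439 m/s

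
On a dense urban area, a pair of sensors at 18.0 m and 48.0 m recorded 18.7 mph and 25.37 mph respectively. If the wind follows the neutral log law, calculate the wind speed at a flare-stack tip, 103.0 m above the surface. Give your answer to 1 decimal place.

Log law: V ∝ ln(z/z₀). From the pair, with r = V₁/V₂ = 0.73709,
ln z₀ = (ln z₁ − r·ln z₂)/(1 − r) = (2.8904 − 0.73709×3.8712)/0.26291 = 0.1405 → z₀ = 1.151 m
V₃ = V₁ · ln(z₃/z₀)/ln(z₁/z₀) = 18.7 × 4.4942/2.7499 = 30.5623 mph

30.6 mph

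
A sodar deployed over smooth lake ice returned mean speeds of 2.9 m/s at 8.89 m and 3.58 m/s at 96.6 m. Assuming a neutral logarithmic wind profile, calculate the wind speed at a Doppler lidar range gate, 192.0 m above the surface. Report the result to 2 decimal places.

3.78 m/s

Log law: V ∝ ln(z/z₀). From the pair, with r = V₁/V₂ = 0.81006,
ln z₀ = (ln z₁ − r·ln z₂)/(1 − r) = (2.1849 − 0.81006×4.5706)/0.18994 = -7.9892 → z₀ = 0.0003391 m
V₃ = V₁ · ln(z₃/z₀)/ln(z₁/z₀) = 2.9 × 13.2467/10.1741 = 3.7758 m/s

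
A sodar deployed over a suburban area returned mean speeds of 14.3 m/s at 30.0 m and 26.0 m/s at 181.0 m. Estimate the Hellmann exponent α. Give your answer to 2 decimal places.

α ≈ 0.33

Power law: V₂/V₁ = (z₂/z₁)^α ⇒ α = ln(V₂/V₁) / ln(z₂/z₁)
α = ln(26.0/14.3) / ln(181.0/30.0) = ln(1.8182) / ln(6.0333)
  = 0.59784 / 1.79730 = 0.33263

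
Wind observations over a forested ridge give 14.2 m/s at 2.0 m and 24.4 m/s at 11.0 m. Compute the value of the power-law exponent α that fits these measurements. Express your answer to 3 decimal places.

Power law: V₂/V₁ = (z₂/z₁)^α ⇒ α = ln(V₂/V₁) / ln(z₂/z₁)
α = ln(24.4/14.2) / ln(11.0/2.0) = ln(1.7183) / ln(5.5000)
  = 0.54134 / 1.70475 = 0.31755

α ≈ 0.318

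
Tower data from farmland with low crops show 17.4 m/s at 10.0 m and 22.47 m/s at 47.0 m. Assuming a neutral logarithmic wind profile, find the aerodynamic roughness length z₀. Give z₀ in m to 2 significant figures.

z₀ ≈ 0.049 m

Log law: V(z) ∝ ln(z/z₀). With r = V₁/V₂ = 17.4/22.47 = 0.77437,
r · ln(z₂/z₀) = ln(z₁/z₀) ⇒ ln z₀ = (ln z₁ − r·ln z₂)/(1 − r)
ln z₀ = (2.30259 − 0.77437×3.85015) / 0.22563 = -3.0086
z₀ = exp(-3.0086) = 0.04936 m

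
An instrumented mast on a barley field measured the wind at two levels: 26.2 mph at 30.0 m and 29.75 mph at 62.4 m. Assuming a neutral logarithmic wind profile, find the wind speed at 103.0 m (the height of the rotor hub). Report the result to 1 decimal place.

32.2 mph

Log law: V ∝ ln(z/z₀). From the pair, with r = V₁/V₂ = 0.88067,
ln z₀ = (ln z₁ − r·ln z₂)/(1 − r) = (3.4012 − 0.88067×4.1336)/0.11933 = -2.0039 → z₀ = 0.1348 m
V₃ = V₁ · ln(z₃/z₀)/ln(z₁/z₀) = 26.2 × 6.6386/5.4051 = 32.1793 mph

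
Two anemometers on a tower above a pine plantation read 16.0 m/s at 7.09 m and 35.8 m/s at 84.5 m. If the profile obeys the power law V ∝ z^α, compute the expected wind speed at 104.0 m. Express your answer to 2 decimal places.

First find α: α = ln(V₂/V₁)/ln(z₂/z₁) = ln(35.8/16.0)/ln(84.5/7.09) = 0.80536/2.47807 = 0.3250
Extrapolate from 84.5 m to 104.0 m: V₃ = 35.8 × (104.0/84.5)^0.3250 = 35.8 × 1.0698 = 38.2992 m/s

38.30 m/s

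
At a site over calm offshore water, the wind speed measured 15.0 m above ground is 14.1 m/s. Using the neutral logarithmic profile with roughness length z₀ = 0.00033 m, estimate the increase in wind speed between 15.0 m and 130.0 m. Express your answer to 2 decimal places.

2.84 m/s

Log law: V₂ = V₁ · ln(z₂/z₀)/ln(z₁/z₀) = 14.1 × 12.8840/10.7245 = 16.9392 m/s
ΔV = 16.9392 − 14.1 = 2.8392 m/s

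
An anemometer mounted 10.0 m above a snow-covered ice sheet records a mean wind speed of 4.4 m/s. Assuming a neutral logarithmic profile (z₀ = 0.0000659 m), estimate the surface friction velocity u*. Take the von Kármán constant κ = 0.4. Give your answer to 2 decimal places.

u* ≈ 0.15 m/s

Log law: V(z) = (u*/κ) · ln(z/z₀) ⇒ u* = κ · V / ln(z/z₀)
u* = 0.4 × 4.4 / ln(10.0/0.0000659) = 0.4 × 4.4 / 11.9300
   = 1.7600 / 11.9300 = 0.1475 m/s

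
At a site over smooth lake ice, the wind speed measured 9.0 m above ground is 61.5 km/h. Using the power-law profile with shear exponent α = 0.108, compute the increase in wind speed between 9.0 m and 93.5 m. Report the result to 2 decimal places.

17.69 km/h

Power law: V₂ = V₁ · (z₂/z₁)^α = 61.5 × (10.3889)^0.108 = 79.1889 km/h
ΔV = 79.1889 − 61.5 = 17.6889 km/h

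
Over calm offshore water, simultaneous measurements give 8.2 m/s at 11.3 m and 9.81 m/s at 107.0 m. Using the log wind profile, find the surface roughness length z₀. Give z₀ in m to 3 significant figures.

Log law: V(z) ∝ ln(z/z₀). With r = V₁/V₂ = 8.2/9.81 = 0.83588,
r · ln(z₂/z₀) = ln(z₁/z₀) ⇒ ln z₀ = (ln z₁ − r·ln z₂)/(1 − r)
ln z₀ = (2.42480 − 0.83588×4.67283) / 0.16412 = -9.0248
z₀ = exp(-9.0248) = 0.0001204 m

z₀ ≈ 0.000120 m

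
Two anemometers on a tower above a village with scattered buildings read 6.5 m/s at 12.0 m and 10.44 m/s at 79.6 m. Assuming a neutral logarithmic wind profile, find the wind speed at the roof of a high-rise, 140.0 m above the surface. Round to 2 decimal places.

Log law: V ∝ ln(z/z₀). From the pair, with r = V₁/V₂ = 0.62261,
ln z₀ = (ln z₁ − r·ln z₂)/(1 − r) = (2.4849 − 0.62261×4.3770)/0.37739 = -0.6366 → z₀ = 0.5291 m
V₃ = V₁ · ln(z₃/z₀)/ln(z₁/z₀) = 6.5 × 5.5782/3.1215 = 11.6157 m/s

11.62 m/s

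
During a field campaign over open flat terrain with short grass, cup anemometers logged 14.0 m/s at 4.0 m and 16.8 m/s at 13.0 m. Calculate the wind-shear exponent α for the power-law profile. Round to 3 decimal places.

α ≈ 0.155

Power law: V₂/V₁ = (z₂/z₁)^α ⇒ α = ln(V₂/V₁) / ln(z₂/z₁)
α = ln(16.8/14.0) / ln(13.0/4.0) = ln(1.2000) / ln(3.2500)
  = 0.18232 / 1.17865 = 0.15469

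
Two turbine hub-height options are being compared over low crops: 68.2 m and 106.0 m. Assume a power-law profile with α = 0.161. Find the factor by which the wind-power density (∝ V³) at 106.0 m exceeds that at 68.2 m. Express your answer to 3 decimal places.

1.237

Speed ratio: V_B/V_A = (z_B/z_A)^α = (106.0/68.2)^0.161 = (1.5543)^0.161 = 1.07358
Power-density ratio: P_B/P_A = (V_B/V_A)³ = (1.07358)³ = 1.23739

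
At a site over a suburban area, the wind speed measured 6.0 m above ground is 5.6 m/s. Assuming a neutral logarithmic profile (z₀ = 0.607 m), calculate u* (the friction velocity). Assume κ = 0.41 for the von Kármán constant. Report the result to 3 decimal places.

Log law: V(z) = (u*/κ) · ln(z/z₀) ⇒ u* = κ · V / ln(z/z₀)
u* = 0.41 × 5.6 / ln(6.0/0.607) = 0.41 × 5.6 / 2.2910
   = 2.2960 / 2.2910 = 1.0022 m/s

u* ≈ 1.002 m/s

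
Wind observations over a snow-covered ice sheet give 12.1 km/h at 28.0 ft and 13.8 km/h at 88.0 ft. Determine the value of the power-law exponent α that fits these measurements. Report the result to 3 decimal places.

α ≈ 0.115

Power law: V₂/V₁ = (z₂/z₁)^α ⇒ α = ln(V₂/V₁) / ln(z₂/z₁)
α = ln(13.8/12.1) / ln(88.0/28.0) = ln(1.1405) / ln(3.1429)
  = 0.13146 / 1.14513 = 0.11480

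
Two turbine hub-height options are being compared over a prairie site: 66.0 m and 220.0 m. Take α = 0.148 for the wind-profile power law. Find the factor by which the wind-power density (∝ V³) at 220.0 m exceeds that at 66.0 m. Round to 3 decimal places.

1.707

Speed ratio: V_B/V_A = (z_B/z_A)^α = (220.0/66.0)^0.148 = (3.3333)^0.148 = 1.19505
Power-density ratio: P_B/P_A = (V_B/V_A)³ = (1.19505)³ = 1.70670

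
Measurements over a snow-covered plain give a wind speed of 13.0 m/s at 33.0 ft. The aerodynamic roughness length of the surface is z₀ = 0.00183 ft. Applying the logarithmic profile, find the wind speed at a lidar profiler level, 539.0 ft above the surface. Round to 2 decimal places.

Log law: V(z) ∝ ln(z/z₀), so V₂/V₁ = ln(z₂/z₀) / ln(z₁/z₀).
ln(539.0/0.00183) = 12.5932, ln(33.0/0.00183) = 9.7999
V₂ = 13.0 × 12.5932/9.7999 = 13.0 × 1.2850 = 16.7053 m/s

16.71 m/s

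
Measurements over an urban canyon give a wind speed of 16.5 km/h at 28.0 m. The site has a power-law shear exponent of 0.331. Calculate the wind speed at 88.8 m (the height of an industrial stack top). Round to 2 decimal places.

Power-law profile: V₂ = V₁ · (z₂/z₁)^α
V₂ = 16.5 × (88.8/28.0)^0.331 = 16.5 × (3.1714)^0.331
    = 16.5 × 1.4653 = 24.1768 km/h

24.18 km/h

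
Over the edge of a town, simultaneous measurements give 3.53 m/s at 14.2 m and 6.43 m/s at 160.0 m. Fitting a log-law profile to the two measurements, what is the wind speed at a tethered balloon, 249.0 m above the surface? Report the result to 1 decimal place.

Log law: V ∝ ln(z/z₀). From the pair, with r = V₁/V₂ = 0.54899,
ln z₀ = (ln z₁ − r·ln z₂)/(1 − r) = (2.6532 − 0.54899×5.0752)/0.45101 = -0.2948 → z₀ = 0.7447 m
V₃ = V₁ · ln(z₃/z₀)/ln(z₁/z₀) = 3.53 × 5.8123/2.9481 = 6.9596 m/s

7.0 m/s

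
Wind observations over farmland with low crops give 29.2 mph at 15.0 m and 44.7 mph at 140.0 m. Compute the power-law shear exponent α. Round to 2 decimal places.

Power law: V₂/V₁ = (z₂/z₁)^α ⇒ α = ln(V₂/V₁) / ln(z₂/z₁)
α = ln(44.7/29.2) / ln(140.0/15.0) = ln(1.5308) / ln(9.3333)
  = 0.42580 / 2.23359 = 0.19064

α ≈ 0.19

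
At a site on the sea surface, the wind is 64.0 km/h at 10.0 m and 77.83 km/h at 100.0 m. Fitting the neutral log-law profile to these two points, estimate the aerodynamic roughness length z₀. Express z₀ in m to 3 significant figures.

z₀ ≈ 0.000236 m

Log law: V(z) ∝ ln(z/z₀). With r = V₁/V₂ = 64.0/77.83 = 0.82231,
r · ln(z₂/z₀) = ln(z₁/z₀) ⇒ ln z₀ = (ln z₁ − r·ln z₂)/(1 − r)
ln z₀ = (2.30259 − 0.82231×4.60517) / 0.17769 = -8.3529
z₀ = exp(-8.3529) = 0.0002357 m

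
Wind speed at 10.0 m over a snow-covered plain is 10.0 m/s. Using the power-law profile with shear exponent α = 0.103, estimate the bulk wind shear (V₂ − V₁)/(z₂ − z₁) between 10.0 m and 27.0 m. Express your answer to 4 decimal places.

0.0634 m/s/m

Power law: V₂ = V₁ · (z₂/z₁)^α = 10.0 × (2.7000)^0.103 = 11.0772 m/s
ΔV/Δz = (11.0772 − 10.0)/(27.0 − 10.0) = 1.0772/17.0000 = 0.06337 m/s/m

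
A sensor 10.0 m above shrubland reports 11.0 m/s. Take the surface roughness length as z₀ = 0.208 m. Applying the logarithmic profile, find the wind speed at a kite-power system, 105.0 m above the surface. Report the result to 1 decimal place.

17.7 m/s

Log law: V(z) ∝ ln(z/z₀), so V₂/V₁ = ln(z₂/z₀) / ln(z₁/z₀).
ln(105.0/0.208) = 6.2242, ln(10.0/0.208) = 3.8728
V₂ = 11.0 × 6.2242/3.8728 = 11.0 × 1.6072 = 17.6787 m/s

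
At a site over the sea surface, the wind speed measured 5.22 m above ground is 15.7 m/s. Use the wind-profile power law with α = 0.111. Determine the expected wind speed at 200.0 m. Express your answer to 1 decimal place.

Power-law profile: V₂ = V₁ · (z₂/z₁)^α
V₂ = 15.7 × (200.0/5.22)^0.111 = 15.7 × (38.3142)^0.111
    = 15.7 × 1.4988 = 23.5317 m/s

23.5 m/s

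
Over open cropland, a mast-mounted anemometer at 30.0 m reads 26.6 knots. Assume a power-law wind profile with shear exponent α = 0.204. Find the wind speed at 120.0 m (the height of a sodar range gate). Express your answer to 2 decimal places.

Power-law profile: V₂ = V₁ · (z₂/z₁)^α
V₂ = 26.6 × (120.0/30.0)^0.204 = 26.6 × (4.0000)^0.204
    = 26.6 × 1.3268 = 35.2941 knots

35.29 knots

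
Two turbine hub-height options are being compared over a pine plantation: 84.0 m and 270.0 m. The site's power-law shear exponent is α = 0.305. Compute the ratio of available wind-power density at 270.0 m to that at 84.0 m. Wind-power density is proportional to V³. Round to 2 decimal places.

2.91

Speed ratio: V_B/V_A = (z_B/z_A)^α = (270.0/84.0)^0.305 = (3.2143)^0.305 = 1.42778
Power-density ratio: P_B/P_A = (V_B/V_A)³ = (1.42778)³ = 2.91060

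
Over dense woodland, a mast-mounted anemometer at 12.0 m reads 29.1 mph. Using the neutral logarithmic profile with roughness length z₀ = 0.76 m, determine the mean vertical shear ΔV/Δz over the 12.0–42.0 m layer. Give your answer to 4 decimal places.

0.4404 mph/m

Log law: V₂ = V₁ · ln(z₂/z₀)/ln(z₁/z₀) = 29.1 × 4.0121/2.7593 = 42.3116 mph
ΔV/Δz = (42.3116 − 29.1)/(42.0 − 12.0) = 13.2116/30.0000 = 0.44039 mph/m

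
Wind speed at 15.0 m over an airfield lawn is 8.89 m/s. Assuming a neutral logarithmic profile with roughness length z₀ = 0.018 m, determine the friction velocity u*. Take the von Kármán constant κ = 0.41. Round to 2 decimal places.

Log law: V(z) = (u*/κ) · ln(z/z₀) ⇒ u* = κ · V / ln(z/z₀)
u* = 0.41 × 8.89 / ln(15.0/0.018) = 0.41 × 8.89 / 6.7254
   = 3.6449 / 6.7254 = 0.5420 m/s

u* ≈ 0.54 m/s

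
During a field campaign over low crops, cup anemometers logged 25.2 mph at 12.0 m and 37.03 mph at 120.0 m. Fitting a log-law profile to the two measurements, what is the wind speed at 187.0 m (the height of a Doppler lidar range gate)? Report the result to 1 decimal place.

39.3 mph

Log law: V ∝ ln(z/z₀). From the pair, with r = V₁/V₂ = 0.68053,
ln z₀ = (ln z₁ − r·ln z₂)/(1 − r) = (2.4849 − 0.68053×4.7875)/0.31947 = -2.4200 → z₀ = 0.08892 m
V₃ = V₁ · ln(z₃/z₀)/ln(z₁/z₀) = 25.2 × 7.6511/4.9049 = 39.3092 mph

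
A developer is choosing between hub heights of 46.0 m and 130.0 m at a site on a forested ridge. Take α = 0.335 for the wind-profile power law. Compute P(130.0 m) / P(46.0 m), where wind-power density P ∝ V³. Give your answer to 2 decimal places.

2.84

Speed ratio: V_B/V_A = (z_B/z_A)^α = (130.0/46.0)^0.335 = (2.8261)^0.335 = 1.41627
Power-density ratio: P_B/P_A = (V_B/V_A)³ = (1.41627)³ = 2.84081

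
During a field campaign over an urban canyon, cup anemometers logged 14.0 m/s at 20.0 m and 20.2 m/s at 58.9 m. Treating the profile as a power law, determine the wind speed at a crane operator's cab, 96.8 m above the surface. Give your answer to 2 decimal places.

First find α: α = ln(V₂/V₁)/ln(z₂/z₁) = ln(20.2/14.0)/ln(58.9/20.0) = 0.36663/1.08011 = 0.3394
Extrapolate from 58.9 m to 96.8 m: V₃ = 20.2 × (96.8/58.9)^0.3394 = 20.2 × 1.1837 = 23.9104 m/s

23.91 m/s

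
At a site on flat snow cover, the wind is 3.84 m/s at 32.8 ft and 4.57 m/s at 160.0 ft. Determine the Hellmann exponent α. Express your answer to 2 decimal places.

Power law: V₂/V₁ = (z₂/z₁)^α ⇒ α = ln(V₂/V₁) / ln(z₂/z₁)
α = ln(4.57/3.84) / ln(160.0/32.8) = ln(1.1901) / ln(4.8780)
  = 0.17404 / 1.58475 = 0.10982

α ≈ 0.11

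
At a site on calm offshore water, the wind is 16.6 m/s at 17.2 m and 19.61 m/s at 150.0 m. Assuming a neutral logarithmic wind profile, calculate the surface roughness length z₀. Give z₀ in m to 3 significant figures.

z₀ ≈ 0.000112 m

Log law: V(z) ∝ ln(z/z₀). With r = V₁/V₂ = 16.6/19.61 = 0.84651,
r · ln(z₂/z₀) = ln(z₁/z₀) ⇒ ln z₀ = (ln z₁ − r·ln z₂)/(1 − r)
ln z₀ = (2.84491 − 0.84651×5.01064) / 0.15349 = -9.0990
z₀ = exp(-9.0990) = 0.0001118 m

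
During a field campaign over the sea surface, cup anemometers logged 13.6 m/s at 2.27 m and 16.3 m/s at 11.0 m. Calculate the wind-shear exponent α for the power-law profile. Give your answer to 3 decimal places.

Power law: V₂/V₁ = (z₂/z₁)^α ⇒ α = ln(V₂/V₁) / ln(z₂/z₁)
α = ln(16.3/13.6) / ln(11.0/2.27) = ln(1.1985) / ln(4.8458)
  = 0.18110 / 1.57812 = 0.11475

α ≈ 0.115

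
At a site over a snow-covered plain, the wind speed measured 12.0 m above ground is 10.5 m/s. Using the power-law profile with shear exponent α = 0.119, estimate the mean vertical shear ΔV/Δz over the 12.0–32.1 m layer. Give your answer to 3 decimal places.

Power law: V₂ = V₁ · (z₂/z₁)^α = 10.5 × (2.6750)^0.119 = 11.8043 m/s
ΔV/Δz = (11.8043 − 10.5)/(32.1 − 12.0) = 1.3043/20.1000 = 0.06489 m/s/m

0.065 m/s/m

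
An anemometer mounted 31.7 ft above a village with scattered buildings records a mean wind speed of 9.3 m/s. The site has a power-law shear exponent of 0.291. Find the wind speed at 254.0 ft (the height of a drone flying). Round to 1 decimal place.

17.0 m/s

Power-law profile: V₂ = V₁ · (z₂/z₁)^α
V₂ = 9.3 × (254.0/31.7)^0.291 = 9.3 × (8.0126)^0.291
    = 9.3 × 1.8323 = 17.0405 m/s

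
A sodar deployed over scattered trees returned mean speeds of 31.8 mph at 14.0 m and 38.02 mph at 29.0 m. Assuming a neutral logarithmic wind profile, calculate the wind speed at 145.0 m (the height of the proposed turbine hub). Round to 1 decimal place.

Log law: V ∝ ln(z/z₀). From the pair, with r = V₁/V₂ = 0.83640,
ln z₀ = (ln z₁ − r·ln z₂)/(1 − r) = (2.6391 − 0.83640×3.3673)/0.16360 = -1.0841 → z₀ = 0.3382 m
V₃ = V₁ · ln(z₃/z₀)/ln(z₁/z₀) = 31.8 × 6.0608/3.7231 = 51.7665 mph

51.8 mph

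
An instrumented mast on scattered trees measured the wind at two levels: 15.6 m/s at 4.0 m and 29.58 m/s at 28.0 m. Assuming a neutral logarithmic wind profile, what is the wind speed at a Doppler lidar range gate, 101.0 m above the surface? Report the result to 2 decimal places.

Log law: V ∝ ln(z/z₀). From the pair, with r = V₁/V₂ = 0.52738,
ln z₀ = (ln z₁ − r·ln z₂)/(1 − r) = (1.3863 − 0.52738×3.3322)/0.47262 = -0.7851 → z₀ = 0.4561 m
V₃ = V₁ · ln(z₃/z₀)/ln(z₁/z₀) = 15.6 × 5.4002/2.1714 = 38.7969 m/s

38.80 m/s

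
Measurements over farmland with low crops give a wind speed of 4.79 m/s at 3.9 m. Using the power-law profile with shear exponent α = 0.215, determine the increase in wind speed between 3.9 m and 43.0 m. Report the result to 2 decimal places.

Power law: V₂ = V₁ · (z₂/z₁)^α = 4.79 × (11.0256)^0.215 = 8.0251 m/s
ΔV = 8.0251 − 4.79 = 3.2351 m/s

3.24 m/s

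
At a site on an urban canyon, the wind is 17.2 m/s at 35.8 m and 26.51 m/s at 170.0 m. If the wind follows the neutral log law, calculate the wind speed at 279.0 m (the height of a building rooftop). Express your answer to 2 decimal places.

Log law: V ∝ ln(z/z₀). From the pair, with r = V₁/V₂ = 0.64881,
ln z₀ = (ln z₁ − r·ln z₂)/(1 − r) = (3.5779 − 0.64881×5.1358)/0.35119 = 0.6999 → z₀ = 2.013 m
V₃ = V₁ · ln(z₃/z₀)/ln(z₁/z₀) = 17.2 × 4.9314/2.8781 = 29.4707 m/s

29.47 m/s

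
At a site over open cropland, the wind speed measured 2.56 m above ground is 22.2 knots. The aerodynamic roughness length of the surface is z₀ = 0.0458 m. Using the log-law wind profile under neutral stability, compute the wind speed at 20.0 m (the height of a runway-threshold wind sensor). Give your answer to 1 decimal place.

Log law: V(z) ∝ ln(z/z₀), so V₂/V₁ = ln(z₂/z₀) / ln(z₁/z₀).
ln(20.0/0.0458) = 6.0792, ln(2.56/0.0458) = 4.0235
V₂ = 22.2 × 6.0792/4.0235 = 22.2 × 1.5109 = 33.5427 knots

33.5 knots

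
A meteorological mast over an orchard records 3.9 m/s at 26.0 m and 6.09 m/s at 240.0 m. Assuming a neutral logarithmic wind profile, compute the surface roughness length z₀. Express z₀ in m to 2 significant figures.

Log law: V(z) ∝ ln(z/z₀). With r = V₁/V₂ = 3.9/6.09 = 0.64039,
r · ln(z₂/z₀) = ln(z₁/z₀) ⇒ ln z₀ = (ln z₁ − r·ln z₂)/(1 − r)
ln z₀ = (3.25810 − 0.64039×5.48064) / 0.35961 = -0.6999
z₀ = exp(-0.6999) = 0.4967 m

z₀ ≈ 0.50 m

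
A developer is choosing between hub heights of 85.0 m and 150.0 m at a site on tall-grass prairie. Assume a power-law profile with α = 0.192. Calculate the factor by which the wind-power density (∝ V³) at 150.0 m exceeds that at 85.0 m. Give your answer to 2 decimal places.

Speed ratio: V_B/V_A = (z_B/z_A)^α = (150.0/85.0)^0.192 = (1.7647)^0.192 = 1.11522
Power-density ratio: P_B/P_A = (V_B/V_A)³ = (1.11522)³ = 1.38702

1.39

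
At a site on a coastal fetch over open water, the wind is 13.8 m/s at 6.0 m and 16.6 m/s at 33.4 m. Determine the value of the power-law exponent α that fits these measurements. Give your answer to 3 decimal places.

α ≈ 0.108

Power law: V₂/V₁ = (z₂/z₁)^α ⇒ α = ln(V₂/V₁) / ln(z₂/z₁)
α = ln(16.6/13.8) / ln(33.4/6.0) = ln(1.2029) / ln(5.5667)
  = 0.18473 / 1.71680 = 0.10760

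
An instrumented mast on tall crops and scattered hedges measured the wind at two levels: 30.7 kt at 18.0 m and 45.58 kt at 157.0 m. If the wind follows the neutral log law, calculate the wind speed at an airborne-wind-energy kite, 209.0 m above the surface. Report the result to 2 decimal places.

47.55 kt

Log law: V ∝ ln(z/z₀). From the pair, with r = V₁/V₂ = 0.67354,
ln z₀ = (ln z₁ − r·ln z₂)/(1 − r) = (2.8904 − 0.67354×5.0562)/0.32646 = -1.5782 → z₀ = 0.2063 m
V₃ = V₁ · ln(z₃/z₀)/ln(z₁/z₀) = 30.7 × 6.9205/4.4686 = 47.5455 kt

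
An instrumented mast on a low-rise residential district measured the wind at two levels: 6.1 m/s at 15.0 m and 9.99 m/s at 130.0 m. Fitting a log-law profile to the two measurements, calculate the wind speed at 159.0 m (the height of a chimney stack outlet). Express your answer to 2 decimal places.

Log law: V ∝ ln(z/z₀). From the pair, with r = V₁/V₂ = 0.61061,
ln z₀ = (ln z₁ − r·ln z₂)/(1 − r) = (2.7081 − 0.61061×4.8675)/0.38939 = -0.6783 → z₀ = 0.5075 m
V₃ = V₁ · ln(z₃/z₀)/ln(z₁/z₀) = 6.1 × 5.7472/3.3863 = 10.3527 m/s

10.35 m/s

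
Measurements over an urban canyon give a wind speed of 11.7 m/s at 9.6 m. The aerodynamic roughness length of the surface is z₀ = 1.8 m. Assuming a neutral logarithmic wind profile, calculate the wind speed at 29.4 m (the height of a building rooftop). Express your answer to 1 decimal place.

19.5 m/s

Log law: V(z) ∝ ln(z/z₀), so V₂/V₁ = ln(z₂/z₀) / ln(z₁/z₀).
ln(29.4/1.8) = 2.7932, ln(9.6/1.8) = 1.6740
V₂ = 11.7 × 2.7932/1.6740 = 11.7 × 1.6686 = 19.5227 m/s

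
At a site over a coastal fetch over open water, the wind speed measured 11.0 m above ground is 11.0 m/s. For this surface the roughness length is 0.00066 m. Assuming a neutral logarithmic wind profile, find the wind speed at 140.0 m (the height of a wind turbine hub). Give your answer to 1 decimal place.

13.9 m/s

Log law: V(z) ∝ ln(z/z₀), so V₂/V₁ = ln(z₂/z₀) / ln(z₁/z₀).
ln(140.0/0.00066) = 12.2649, ln(11.0/0.00066) = 9.7212
V₂ = 11.0 × 12.2649/9.7212 = 11.0 × 1.2617 = 13.8784 m/s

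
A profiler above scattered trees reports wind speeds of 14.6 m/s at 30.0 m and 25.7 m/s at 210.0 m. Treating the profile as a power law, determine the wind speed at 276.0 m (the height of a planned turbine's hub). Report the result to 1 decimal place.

27.8 m/s

First find α: α = ln(V₂/V₁)/ln(z₂/z₁) = ln(25.7/14.6)/ln(210.0/30.0) = 0.56547/1.94591 = 0.2906
Extrapolate from 210.0 m to 276.0 m: V₃ = 25.7 × (276.0/210.0)^0.2906 = 25.7 × 1.0827 = 27.8243 m/s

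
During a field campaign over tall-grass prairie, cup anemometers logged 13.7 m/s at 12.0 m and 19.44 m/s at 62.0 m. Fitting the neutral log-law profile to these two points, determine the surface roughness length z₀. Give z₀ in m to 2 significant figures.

Log law: V(z) ∝ ln(z/z₀). With r = V₁/V₂ = 13.7/19.44 = 0.70473,
r · ln(z₂/z₀) = ln(z₁/z₀) ⇒ ln z₀ = (ln z₁ − r·ln z₂)/(1 − r)
ln z₀ = (2.48491 − 0.70473×4.12713) / 0.29527 = -1.4347
z₀ = exp(-1.4347) = 0.2382 m

z₀ ≈ 0.24 m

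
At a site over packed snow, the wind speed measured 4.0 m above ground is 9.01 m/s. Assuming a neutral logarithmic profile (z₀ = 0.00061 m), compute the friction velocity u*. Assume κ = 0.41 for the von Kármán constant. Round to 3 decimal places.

Log law: V(z) = (u*/κ) · ln(z/z₀) ⇒ u* = κ · V / ln(z/z₀)
u* = 0.41 × 9.01 / ln(4.0/0.00061) = 0.41 × 9.01 / 8.7883
   = 3.6941 / 8.7883 = 0.4203 m/s

u* ≈ 0.420 m/s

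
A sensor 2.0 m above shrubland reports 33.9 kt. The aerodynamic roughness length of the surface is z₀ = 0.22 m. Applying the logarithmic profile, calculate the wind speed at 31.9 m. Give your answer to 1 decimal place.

Log law: V(z) ∝ ln(z/z₀), so V₂/V₁ = ln(z₂/z₀) / ln(z₁/z₀).
ln(31.9/0.22) = 4.9767, ln(2.0/0.22) = 2.2073
V₂ = 33.9 × 4.9767/2.2073 = 33.9 × 2.2547 = 76.4342 kt

76.4 kt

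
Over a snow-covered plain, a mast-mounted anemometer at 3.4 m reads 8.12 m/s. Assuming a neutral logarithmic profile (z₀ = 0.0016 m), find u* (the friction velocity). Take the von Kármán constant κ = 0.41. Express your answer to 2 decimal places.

Log law: V(z) = (u*/κ) · ln(z/z₀) ⇒ u* = κ · V / ln(z/z₀)
u* = 0.41 × 8.12 / ln(3.4/0.0016) = 0.41 × 8.12 / 7.6615
   = 3.3292 / 7.6615 = 0.4345 m/s

u* ≈ 0.43 m/s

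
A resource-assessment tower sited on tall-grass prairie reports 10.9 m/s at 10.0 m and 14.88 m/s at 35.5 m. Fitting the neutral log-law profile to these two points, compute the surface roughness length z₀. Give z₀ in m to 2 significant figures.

z₀ ≈ 0.31 m

Log law: V(z) ∝ ln(z/z₀). With r = V₁/V₂ = 10.9/14.88 = 0.73253,
r · ln(z₂/z₀) = ln(z₁/z₀) ⇒ ln z₀ = (ln z₁ − r·ln z₂)/(1 − r)
ln z₀ = (2.30259 − 0.73253×3.56953) / 0.26747 = -1.1672
z₀ = exp(-1.1672) = 0.3112 m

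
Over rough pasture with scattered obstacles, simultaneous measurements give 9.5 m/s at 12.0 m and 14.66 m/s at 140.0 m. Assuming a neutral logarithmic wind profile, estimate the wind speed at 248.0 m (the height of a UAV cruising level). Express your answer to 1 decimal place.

15.9 m/s

Log law: V ∝ ln(z/z₀). From the pair, with r = V₁/V₂ = 0.64802,
ln z₀ = (ln z₁ − r·ln z₂)/(1 − r) = (2.4849 − 0.64802×4.9416)/0.35198 = -2.0382 → z₀ = 0.1303 m
V₃ = V₁ · ln(z₃/z₀)/ln(z₁/z₀) = 9.5 × 7.5516/4.5231 = 15.8610 m/s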